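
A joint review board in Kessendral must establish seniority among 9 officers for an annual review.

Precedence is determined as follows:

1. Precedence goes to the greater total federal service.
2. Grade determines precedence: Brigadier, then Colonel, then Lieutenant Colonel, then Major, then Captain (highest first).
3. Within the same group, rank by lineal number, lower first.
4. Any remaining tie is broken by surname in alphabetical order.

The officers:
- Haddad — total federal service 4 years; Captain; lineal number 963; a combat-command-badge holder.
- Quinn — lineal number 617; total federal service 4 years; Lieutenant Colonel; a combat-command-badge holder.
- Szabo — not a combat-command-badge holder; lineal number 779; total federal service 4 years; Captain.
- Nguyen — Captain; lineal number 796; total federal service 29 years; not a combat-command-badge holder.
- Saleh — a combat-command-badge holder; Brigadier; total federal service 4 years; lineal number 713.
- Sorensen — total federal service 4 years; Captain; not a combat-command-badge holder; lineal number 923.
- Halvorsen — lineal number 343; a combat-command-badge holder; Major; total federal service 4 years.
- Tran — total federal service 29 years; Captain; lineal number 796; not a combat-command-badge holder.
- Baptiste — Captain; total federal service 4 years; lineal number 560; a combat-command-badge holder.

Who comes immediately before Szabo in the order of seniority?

By total federal service (higher first): Nguyen and Tran (both 29 years); then Saleh, Quinn, Halvorsen, Baptiste, Szabo, Sorensen and Haddad (each 4 years).
Nguyen and Tran are each Captain, so the next rule applies.
Nguyen and Tran both have lineal number 796, so the next rule applies.
Among Nguyen and Tran, alphabetically by surname: Nguyen before Tran.
Among Saleh, Quinn, Halvorsen, Baptiste, Szabo, Sorensen and Haddad, by grade: Saleh (Brigadier) before Quinn (Lieutenant Colonel) before Halvorsen (Major) before Baptiste, Szabo, Sorensen and Haddad (Captain).
Among Baptiste, Szabo, Sorensen and Haddad, by lineal number (lower first): Baptiste (560) before Szabo (779) before Sorensen (923) before Haddad (963).
Order: Nguyen, Tran, Saleh, Quinn, Halvorsen, Baptiste, Szabo, Sorensen, Haddad.

Baptiste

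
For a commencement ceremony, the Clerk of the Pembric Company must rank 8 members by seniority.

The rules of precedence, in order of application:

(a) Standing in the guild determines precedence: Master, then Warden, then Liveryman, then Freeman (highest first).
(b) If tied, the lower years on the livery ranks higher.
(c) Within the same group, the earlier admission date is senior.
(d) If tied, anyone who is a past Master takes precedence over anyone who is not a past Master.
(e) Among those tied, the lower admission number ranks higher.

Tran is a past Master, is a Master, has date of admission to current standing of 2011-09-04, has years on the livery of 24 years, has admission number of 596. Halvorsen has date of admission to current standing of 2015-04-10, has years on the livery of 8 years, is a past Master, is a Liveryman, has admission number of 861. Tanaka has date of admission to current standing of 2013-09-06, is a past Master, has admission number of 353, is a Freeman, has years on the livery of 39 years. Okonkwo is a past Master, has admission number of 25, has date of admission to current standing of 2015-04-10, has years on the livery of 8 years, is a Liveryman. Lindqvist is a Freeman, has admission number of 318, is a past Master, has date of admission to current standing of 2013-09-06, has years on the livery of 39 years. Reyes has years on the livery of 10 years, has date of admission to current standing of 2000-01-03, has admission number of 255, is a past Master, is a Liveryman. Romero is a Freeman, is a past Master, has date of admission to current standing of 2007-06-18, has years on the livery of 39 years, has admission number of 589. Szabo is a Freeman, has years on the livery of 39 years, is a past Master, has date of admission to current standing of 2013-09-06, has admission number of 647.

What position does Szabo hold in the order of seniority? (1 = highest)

8

By standing in the guild: Tran (Master); then Okonkwo, Halvorsen and Reyes (Liveryman); then Romero, Lindqvist, Tanaka and Szabo (Freeman).
Among Okonkwo, Halvorsen and Reyes, by years on the livery (lower first): Okonkwo and Halvorsen (8 years) before Reyes (10 years).
Okonkwo and Halvorsen both have date of admission to current standing 2015-04-10, so the next rule applies.
Okonkwo and Halvorsen are each a past Master, so the next rule applies.
Among Okonkwo and Halvorsen, by admission number (lower first): Okonkwo (25) before Halvorsen (861).
Romero, Lindqvist, Tanaka and Szabo all have years on the livery 39 years, so the next rule applies.
Among Romero, Lindqvist, Tanaka and Szabo, by date of admission to current standing (earlier first): Romero (2007-06-18) before Lindqvist, Tanaka and Szabo (2013-09-06).
Lindqvist, Tanaka and Szabo are each a past Master, so the next rule applies.
Among Lindqvist, Tanaka and Szabo, by admission number (lower first): Lindqvist (318) before Tanaka (353) before Szabo (647).
Order: Tran, Okonkwo, Halvorsen, Reyes, Romero, Lindqvist, Tanaka, Szabo. So position 8.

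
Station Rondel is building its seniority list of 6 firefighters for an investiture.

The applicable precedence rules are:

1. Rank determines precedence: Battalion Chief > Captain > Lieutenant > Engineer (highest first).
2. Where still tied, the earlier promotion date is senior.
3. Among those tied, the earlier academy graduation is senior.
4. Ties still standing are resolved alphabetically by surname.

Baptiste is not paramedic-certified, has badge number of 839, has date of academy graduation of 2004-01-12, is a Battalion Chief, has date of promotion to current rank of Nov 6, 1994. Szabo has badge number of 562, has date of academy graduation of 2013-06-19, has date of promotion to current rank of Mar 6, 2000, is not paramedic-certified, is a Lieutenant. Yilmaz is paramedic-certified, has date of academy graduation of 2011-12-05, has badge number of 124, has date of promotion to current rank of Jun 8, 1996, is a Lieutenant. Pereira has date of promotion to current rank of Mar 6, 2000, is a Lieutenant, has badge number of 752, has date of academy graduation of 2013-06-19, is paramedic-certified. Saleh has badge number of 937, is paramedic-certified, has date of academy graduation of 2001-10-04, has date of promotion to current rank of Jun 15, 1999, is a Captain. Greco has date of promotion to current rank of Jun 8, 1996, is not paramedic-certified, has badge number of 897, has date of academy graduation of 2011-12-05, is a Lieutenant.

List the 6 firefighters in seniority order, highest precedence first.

By rank: Baptiste (Battalion Chief); then Saleh (Captain); then Greco, Yilmaz, Pereira and Szabo (Lieutenant).
Among Greco, Yilmaz, Pereira and Szabo, by date of promotion to current rank (earlier first): Greco and Yilmaz (Jun 8, 1996) before Pereira and Szabo (Mar 6, 2000).
Greco and Yilmaz both have date of academy graduation 2011-12-05, so the next rule applies.
Among Greco and Yilmaz, alphabetically by surname: Greco before Yilmaz.
Pereira and Szabo both have date of academy graduation 2013-06-19, so the next rule applies.
Among Pereira and Szabo, alphabetically by surname: Pereira before Szabo.
Full order: Baptiste, Saleh, Greco, Yilmaz, Pereira, Szabo.

Baptiste, Saleh, Greco, Yilmaz, Pereira, Szabo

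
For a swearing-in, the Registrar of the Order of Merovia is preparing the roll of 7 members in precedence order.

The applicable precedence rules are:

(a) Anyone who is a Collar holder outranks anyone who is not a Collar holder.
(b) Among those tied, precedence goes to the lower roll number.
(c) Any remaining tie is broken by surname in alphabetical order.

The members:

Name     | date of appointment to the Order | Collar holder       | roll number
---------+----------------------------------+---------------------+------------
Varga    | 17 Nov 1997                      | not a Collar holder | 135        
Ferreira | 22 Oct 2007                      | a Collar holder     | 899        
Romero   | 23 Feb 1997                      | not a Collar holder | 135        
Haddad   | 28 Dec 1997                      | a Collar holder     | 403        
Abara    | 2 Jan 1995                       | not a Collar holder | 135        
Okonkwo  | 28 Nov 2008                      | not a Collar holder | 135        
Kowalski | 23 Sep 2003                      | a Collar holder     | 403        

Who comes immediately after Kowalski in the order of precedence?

By the first rule: Haddad, Kowalski and Ferreira (each a Collar holder); then Abara, Okonkwo, Romero and Varga (each not a Collar holder).
Among Haddad, Kowalski and Ferreira, by roll number (lower first): Haddad and Kowalski (403) before Ferreira (899).
Among Haddad and Kowalski, alphabetically by surname: Haddad before Kowalski.
Abara, Okonkwo, Romero and Varga all have roll number 135, so the next rule applies.
Among Abara, Okonkwo, Romero and Varga, alphabetically by surname: Abara before Okonkwo before Romero before Varga.
Order: Haddad, Kowalski, Ferreira, Abara, Okonkwo, Romero, Varga.

Ferreira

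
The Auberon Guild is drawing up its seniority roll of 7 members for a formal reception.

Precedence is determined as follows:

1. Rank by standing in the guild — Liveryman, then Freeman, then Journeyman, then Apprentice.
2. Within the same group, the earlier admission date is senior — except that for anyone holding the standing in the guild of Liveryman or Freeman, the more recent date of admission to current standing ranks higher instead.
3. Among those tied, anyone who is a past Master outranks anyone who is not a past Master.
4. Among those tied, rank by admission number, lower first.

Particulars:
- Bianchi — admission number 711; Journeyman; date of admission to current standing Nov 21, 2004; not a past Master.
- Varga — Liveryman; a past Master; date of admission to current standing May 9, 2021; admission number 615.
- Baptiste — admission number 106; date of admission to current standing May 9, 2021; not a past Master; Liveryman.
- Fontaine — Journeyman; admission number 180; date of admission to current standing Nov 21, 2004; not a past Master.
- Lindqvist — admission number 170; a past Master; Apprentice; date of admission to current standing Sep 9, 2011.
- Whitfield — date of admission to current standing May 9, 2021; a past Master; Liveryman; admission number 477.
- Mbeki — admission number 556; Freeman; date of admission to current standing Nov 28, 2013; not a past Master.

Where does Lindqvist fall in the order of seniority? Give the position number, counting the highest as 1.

By standing in the guild: Whitfield, Varga and Baptiste (Liveryman); then Mbeki (Freeman); then Fontaine and Bianchi (Journeyman); then Lindqvist (Apprentice).
Whitfield, Varga and Baptiste all have date of admission to current standing May 9, 2021, so the next rule applies.
Among Whitfield, Varga and Baptiste, a past Master before not a past Master: Whitfield and Varga (a past Master) before Baptiste (not a past Master).
Among Whitfield and Varga, by admission number (lower first): Whitfield (477) before Varga (615).
Fontaine and Bianchi both have date of admission to current standing Nov 21, 2004, so the next rule applies.
Fontaine and Bianchi are each not a past Master, so the next rule applies.
Among Fontaine and Bianchi, by admission number (lower first): Fontaine (180) before Bianchi (711).
Order: Whitfield, Varga, Baptiste, Mbeki, Fontaine, Bianchi, Lindqvist. So position 7.

7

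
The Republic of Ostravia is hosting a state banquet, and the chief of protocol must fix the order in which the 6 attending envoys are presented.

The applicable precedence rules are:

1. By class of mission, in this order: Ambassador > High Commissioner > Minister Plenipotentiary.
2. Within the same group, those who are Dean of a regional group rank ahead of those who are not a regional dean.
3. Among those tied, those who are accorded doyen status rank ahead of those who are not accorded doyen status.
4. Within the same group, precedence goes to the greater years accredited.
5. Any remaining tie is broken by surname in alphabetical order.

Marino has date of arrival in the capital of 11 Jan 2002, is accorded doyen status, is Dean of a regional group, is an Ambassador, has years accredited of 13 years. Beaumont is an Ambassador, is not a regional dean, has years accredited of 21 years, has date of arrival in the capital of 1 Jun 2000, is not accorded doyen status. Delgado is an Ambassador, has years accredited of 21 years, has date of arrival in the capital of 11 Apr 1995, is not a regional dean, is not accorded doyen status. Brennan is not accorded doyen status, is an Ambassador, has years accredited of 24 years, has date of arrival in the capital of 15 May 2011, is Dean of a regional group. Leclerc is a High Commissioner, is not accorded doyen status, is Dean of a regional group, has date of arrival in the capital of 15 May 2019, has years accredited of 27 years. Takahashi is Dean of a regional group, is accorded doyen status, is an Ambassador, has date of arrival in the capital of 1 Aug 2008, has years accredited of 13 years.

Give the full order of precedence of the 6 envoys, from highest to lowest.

Marino, Takahashi, Brennan, Beaumont, Delgado, Leclerc

By class of mission: Marino, Takahashi, Brennan, Beaumont and Delgado (Ambassador); then Leclerc (High Commissioner).
Among Marino, Takahashi, Brennan, Beaumont and Delgado, Dean of a regional group before not a regional dean: Marino, Takahashi and Brennan (Dean of a regional group) before Beaumont and Delgado (not a regional dean).
Among Marino, Takahashi and Brennan, accorded doyen status before not accorded doyen status: Marino and Takahashi (accorded doyen status) before Brennan (not accorded doyen status).
Marino and Takahashi both have years accredited 13 years, so the next rule applies.
Among Marino and Takahashi, alphabetically by surname: Marino before Takahashi.
Beaumont and Delgado are each not accorded doyen status, so the next rule applies.
Beaumont and Delgado both have years accredited 21 years, so the next rule applies.
Among Beaumont and Delgado, alphabetically by surname: Beaumont before Delgado.
Full order: Marino, Takahashi, Brennan, Beaumont, Delgado, Leclerc.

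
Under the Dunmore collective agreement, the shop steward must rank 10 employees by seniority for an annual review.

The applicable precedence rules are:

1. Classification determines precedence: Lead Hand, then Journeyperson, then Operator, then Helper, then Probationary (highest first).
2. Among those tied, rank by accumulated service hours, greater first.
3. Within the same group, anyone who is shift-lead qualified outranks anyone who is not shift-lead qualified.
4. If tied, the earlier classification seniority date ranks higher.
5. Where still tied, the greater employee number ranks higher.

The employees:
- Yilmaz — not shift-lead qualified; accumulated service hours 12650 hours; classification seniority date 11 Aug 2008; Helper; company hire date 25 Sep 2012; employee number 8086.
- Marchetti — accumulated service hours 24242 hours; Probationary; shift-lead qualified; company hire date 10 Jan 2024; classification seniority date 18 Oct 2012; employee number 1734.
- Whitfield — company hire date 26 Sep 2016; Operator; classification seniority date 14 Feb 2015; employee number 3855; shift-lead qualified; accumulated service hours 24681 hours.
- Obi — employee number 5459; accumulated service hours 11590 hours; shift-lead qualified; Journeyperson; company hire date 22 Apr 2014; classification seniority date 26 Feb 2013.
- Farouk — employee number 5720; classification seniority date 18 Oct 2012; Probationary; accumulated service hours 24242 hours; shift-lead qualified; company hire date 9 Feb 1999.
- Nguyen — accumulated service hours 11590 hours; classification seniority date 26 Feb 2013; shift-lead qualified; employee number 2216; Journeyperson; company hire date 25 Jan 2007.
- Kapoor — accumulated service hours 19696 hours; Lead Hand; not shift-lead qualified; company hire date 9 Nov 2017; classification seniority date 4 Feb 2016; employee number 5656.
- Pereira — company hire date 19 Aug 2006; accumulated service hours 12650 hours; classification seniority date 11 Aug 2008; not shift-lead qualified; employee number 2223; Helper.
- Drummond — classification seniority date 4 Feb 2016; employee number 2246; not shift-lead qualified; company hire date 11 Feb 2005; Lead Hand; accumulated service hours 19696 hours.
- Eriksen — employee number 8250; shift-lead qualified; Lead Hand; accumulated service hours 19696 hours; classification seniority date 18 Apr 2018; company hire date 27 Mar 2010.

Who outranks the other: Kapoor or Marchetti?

Kapoor

By classification: Eriksen, Kapoor and Drummond (Lead Hand); then Obi and Nguyen (Journeyperson); then Whitfield (Operator); then Yilmaz and Pereira (Helper); then Farouk and Marchetti (Probationary).
Eriksen, Kapoor and Drummond all have accumulated service hours 19696 hours, so the next rule applies.
Among Eriksen, Kapoor and Drummond, shift-lead qualified before not shift-lead qualified: Eriksen (shift-lead qualified) before Kapoor and Drummond (not shift-lead qualified).
Kapoor and Drummond both have classification seniority date 4 Feb 2016, so the next rule applies.
Among Kapoor and Drummond, by employee number (higher first): Kapoor (5656) before Drummond (2246).
Obi and Nguyen both have accumulated service hours 11590 hours, so the next rule applies.
Obi and Nguyen are each shift-lead qualified, so the next rule applies.
Obi and Nguyen both have classification seniority date 26 Feb 2013, so the next rule applies.
Among Obi and Nguyen, by employee number (higher first): Obi (5459) before Nguyen (2216).
Yilmaz and Pereira both have accumulated service hours 12650 hours, so the next rule applies.
Yilmaz and Pereira are each not shift-lead qualified, so the next rule applies.
Yilmaz and Pereira both have classification seniority date 11 Aug 2008, so the next rule applies.
Among Yilmaz and Pereira, by employee number (higher first): Yilmaz (8086) before Pereira (2223).
Farouk and Marchetti both have accumulated service hours 24242 hours, so the next rule applies.
Farouk and Marchetti are each shift-lead qualified, so the next rule applies.
Farouk and Marchetti both have classification seniority date 18 Oct 2012, so the next rule applies.
Among Farouk and Marchetti, by employee number (higher first): Farouk (5720) before Marchetti (1734).
So Kapoor takes precedence.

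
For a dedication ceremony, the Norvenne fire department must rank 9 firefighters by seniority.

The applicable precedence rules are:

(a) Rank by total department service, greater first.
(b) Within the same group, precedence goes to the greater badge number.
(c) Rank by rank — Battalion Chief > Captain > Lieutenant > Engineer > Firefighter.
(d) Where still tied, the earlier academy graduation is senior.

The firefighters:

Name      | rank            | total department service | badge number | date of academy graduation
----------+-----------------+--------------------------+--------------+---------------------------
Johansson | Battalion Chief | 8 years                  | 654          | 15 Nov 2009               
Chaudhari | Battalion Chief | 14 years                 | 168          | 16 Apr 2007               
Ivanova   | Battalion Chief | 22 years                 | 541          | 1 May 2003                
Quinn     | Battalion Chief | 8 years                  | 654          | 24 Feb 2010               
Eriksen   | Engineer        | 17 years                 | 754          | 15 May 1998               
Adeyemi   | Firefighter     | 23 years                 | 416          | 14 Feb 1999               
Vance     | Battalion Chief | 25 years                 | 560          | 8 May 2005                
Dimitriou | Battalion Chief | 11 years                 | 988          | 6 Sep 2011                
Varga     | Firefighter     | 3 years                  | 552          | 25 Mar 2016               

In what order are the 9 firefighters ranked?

Vance, Adeyemi, Ivanova, Eriksen, Chaudhari, Dimitriou, Johansson, Quinn, Varga

By total department service (higher first): Vance (25 years); then Adeyemi (23 years); then Ivanova (22 years); then Eriksen (17 years); then Chaudhari (14 years); then Dimitriou (11 years); then Johansson and Quinn (both 8 years); then Varga (3 years).
Johansson and Quinn both have badge number 654, so the next rule applies.
Johansson and Quinn are each Battalion Chief, so the next rule applies.
Among Johansson and Quinn, by date of academy graduation (earlier first): Johansson (15 Nov 2009) before Quinn (24 Feb 2010).
Full order: Vance, Adeyemi, Ivanova, Eriksen, Chaudhari, Dimitriou, Johansson, Quinn, Varga.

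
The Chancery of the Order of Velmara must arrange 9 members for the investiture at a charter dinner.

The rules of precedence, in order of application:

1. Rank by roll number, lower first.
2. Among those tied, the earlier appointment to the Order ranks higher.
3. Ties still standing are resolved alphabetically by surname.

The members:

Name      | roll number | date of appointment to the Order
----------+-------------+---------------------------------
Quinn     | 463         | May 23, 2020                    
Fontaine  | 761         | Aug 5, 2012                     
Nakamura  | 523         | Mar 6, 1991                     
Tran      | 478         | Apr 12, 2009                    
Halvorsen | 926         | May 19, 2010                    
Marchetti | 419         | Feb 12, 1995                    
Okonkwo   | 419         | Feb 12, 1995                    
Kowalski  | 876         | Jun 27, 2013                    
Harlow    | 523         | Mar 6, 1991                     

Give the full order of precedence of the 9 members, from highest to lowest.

By roll number (lower first): Marchetti and Okonkwo (both 419); then Quinn (463); then Tran (478); then Harlow and Nakamura (both 523); then Fontaine (761); then Kowalski (876); then Halvorsen (926).
Marchetti and Okonkwo both have date of appointment to the Order Feb 12, 1995, so the next rule applies.
Among Marchetti and Okonkwo, alphabetically by surname: Marchetti before Okonkwo.
Harlow and Nakamura both have date of appointment to the Order Mar 6, 1991, so the next rule applies.
Among Harlow and Nakamura, alphabetically by surname: Harlow before Nakamura.
Full order: Marchetti, Okonkwo, Quinn, Tran, Harlow, Nakamura, Fontaine, Kowalski, Halvorsen.

Marchetti, Okonkwo, Quinn, Tran, Harlow, Nakamura, Fontaine, Kowalski, Halvorsen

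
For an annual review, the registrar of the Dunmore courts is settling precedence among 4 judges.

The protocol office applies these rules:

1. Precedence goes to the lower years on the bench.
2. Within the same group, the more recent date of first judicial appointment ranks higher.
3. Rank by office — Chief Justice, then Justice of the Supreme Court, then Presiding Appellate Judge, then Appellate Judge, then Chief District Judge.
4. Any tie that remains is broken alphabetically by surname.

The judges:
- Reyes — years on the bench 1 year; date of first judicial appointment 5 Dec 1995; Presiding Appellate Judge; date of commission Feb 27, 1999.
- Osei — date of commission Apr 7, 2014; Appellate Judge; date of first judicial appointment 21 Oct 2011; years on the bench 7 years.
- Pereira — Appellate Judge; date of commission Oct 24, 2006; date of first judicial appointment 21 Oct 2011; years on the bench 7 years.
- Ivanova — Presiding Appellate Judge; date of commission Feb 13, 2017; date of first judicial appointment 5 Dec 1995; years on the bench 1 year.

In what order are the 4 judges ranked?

Ivanova, Reyes, Osei, Pereira

By years on the bench (lower first): Ivanova and Reyes (both 1 year); then Osei and Pereira (both 7 years).
Ivanova and Reyes both have date of first judicial appointment 5 Dec 1995, so the next rule applies.
Ivanova and Reyes are each Presiding Appellate Judge, so the next rule applies.
Among Ivanova and Reyes, alphabetically by surname: Ivanova before Reyes.
Osei and Pereira both have date of first judicial appointment 21 Oct 2011, so the next rule applies.
Osei and Pereira are each Appellate Judge, so the next rule applies.
Among Osei and Pereira, alphabetically by surname: Osei before Pereira.
Full order: Ivanova, Reyes, Osei, Pereira.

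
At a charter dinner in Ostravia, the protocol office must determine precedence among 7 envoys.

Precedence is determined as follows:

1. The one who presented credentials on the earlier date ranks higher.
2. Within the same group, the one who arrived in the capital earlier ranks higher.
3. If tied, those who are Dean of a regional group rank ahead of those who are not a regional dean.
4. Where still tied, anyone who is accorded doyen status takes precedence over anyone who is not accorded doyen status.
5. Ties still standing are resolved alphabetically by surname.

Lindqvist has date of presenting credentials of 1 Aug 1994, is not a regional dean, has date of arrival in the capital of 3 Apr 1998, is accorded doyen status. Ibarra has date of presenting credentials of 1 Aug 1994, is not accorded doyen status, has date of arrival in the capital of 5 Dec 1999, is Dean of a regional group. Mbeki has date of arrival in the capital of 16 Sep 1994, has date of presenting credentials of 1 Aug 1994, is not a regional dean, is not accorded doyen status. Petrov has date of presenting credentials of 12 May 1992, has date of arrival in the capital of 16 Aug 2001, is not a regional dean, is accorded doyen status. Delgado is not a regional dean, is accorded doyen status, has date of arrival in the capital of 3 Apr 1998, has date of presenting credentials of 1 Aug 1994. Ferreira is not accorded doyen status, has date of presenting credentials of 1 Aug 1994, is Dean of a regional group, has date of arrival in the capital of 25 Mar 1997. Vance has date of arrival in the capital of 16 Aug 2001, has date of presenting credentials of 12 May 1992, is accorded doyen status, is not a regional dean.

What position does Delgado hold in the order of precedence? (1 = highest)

5

By date of presenting credentials (earlier first): Petrov and Vance (both 12 May 1992); then Mbeki, Ferreira, Delgado, Lindqvist and Ibarra (each 1 Aug 1994).
Petrov and Vance both have date of arrival in the capital 16 Aug 2001, so the next rule applies.
Petrov and Vance are each not a regional dean, so the next rule applies.
Petrov and Vance are each accorded doyen status, so the next rule applies.
Among Petrov and Vance, alphabetically by surname: Petrov before Vance.
Among Mbeki, Ferreira, Delgado, Lindqvist and Ibarra, by date of arrival in the capital (earlier first): Mbeki (16 Sep 1994) before Ferreira (25 Mar 1997) before Delgado and Lindqvist (3 Apr 1998) before Ibarra (5 Dec 1999).
Delgado and Lindqvist are each not a regional dean, so the next rule applies.
Delgado and Lindqvist are each accorded doyen status, so the next rule applies.
Among Delgado and Lindqvist, alphabetically by surname: Delgado before Lindqvist.
Order: Petrov, Vance, Mbeki, Ferreira, Delgado, Lindqvist, Ibarra. So position 5.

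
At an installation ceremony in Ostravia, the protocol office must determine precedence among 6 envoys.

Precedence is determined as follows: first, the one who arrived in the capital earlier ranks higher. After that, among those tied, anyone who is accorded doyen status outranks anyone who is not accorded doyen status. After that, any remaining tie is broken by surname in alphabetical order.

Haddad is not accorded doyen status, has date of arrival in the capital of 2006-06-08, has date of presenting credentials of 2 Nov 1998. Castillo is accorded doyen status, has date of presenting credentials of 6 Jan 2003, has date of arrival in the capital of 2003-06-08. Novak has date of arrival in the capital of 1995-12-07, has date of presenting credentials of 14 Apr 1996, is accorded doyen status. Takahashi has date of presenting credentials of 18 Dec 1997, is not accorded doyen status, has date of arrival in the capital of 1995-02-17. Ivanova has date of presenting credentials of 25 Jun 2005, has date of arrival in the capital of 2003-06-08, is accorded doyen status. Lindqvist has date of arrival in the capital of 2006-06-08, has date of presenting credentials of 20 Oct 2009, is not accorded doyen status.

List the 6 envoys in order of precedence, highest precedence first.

By date of arrival in the capital (earlier first): Takahashi (1995-02-17); then Novak (1995-12-07); then Castillo and Ivanova (both 2003-06-08); then Haddad and Lindqvist (both 2006-06-08).
Castillo and Ivanova are each accorded doyen status, so the next rule applies.
Among Castillo and Ivanova, alphabetically by surname: Castillo before Ivanova.
Haddad and Lindqvist are each not accorded doyen status, so the next rule applies.
Among Haddad and Lindqvist, alphabetically by surname: Haddad before Lindqvist.
Full order: Takahashi, Novak, Castillo, Ivanova, Haddad, Lindqvist.

Takahashi, Novak, Castillo, Ivanova, Haddad, Lindqvist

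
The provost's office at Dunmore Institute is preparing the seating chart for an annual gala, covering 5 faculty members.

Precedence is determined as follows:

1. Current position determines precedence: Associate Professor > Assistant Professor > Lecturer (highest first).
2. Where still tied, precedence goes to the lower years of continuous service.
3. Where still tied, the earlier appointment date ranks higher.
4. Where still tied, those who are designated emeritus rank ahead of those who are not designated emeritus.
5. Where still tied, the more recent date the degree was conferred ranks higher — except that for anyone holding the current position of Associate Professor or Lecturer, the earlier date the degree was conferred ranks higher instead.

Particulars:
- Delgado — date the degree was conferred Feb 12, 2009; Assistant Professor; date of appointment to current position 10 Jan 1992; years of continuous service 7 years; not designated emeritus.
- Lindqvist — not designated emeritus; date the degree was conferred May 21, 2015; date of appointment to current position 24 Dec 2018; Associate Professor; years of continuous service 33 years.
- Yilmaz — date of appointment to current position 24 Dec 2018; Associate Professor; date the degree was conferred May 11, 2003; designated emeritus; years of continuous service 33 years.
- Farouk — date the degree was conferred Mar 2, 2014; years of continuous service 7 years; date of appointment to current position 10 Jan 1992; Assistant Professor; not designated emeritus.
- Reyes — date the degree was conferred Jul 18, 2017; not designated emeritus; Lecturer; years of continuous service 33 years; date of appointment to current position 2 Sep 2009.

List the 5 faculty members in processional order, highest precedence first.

By current position: Yilmaz and Lindqvist (Associate Professor); then Farouk and Delgado (Assistant Professor); then Reyes (Lecturer).
Yilmaz and Lindqvist both have years of continuous service 33 years, so the next rule applies.
Yilmaz and Lindqvist both have date of appointment to current position 24 Dec 2018, so the next rule applies.
Among Yilmaz and Lindqvist, designated emeritus before not designated emeritus: Yilmaz (designated emeritus) before Lindqvist (not designated emeritus).
Farouk and Delgado both have years of continuous service 7 years, so the next rule applies.
Farouk and Delgado both have date of appointment to current position 10 Jan 1992, so the next rule applies.
Farouk and Delgado are each not designated emeritus, so the next rule applies.
Among Farouk and Delgado, by date the degree was conferred (later first): Farouk (Mar 2, 2014) before Delgado (Feb 12, 2009).
Full order: Yilmaz, Lindqvist, Farouk, Delgado, Reyes.

Yilmaz, Lindqvist, Farouk, Delgado, Reyes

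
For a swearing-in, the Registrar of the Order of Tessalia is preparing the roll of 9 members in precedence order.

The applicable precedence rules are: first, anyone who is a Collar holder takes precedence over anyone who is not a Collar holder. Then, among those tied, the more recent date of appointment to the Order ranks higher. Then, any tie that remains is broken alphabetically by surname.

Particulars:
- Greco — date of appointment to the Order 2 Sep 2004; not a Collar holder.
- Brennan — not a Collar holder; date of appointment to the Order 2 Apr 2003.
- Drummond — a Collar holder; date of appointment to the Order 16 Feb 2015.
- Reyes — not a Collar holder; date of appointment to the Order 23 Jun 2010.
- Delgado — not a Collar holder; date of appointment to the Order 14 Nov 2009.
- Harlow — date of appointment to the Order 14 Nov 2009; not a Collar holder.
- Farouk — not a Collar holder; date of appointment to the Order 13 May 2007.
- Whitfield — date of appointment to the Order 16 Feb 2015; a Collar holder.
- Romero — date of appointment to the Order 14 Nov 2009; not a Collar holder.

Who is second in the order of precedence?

Whitfield

By the first rule: Drummond and Whitfield (both a Collar holder); then Reyes, Delgado, Harlow, Romero, Farouk, Greco and Brennan (each not a Collar holder).
Drummond and Whitfield both have date of appointment to the Order 16 Feb 2015, so the next rule applies.
Among Drummond and Whitfield, alphabetically by surname: Drummond before Whitfield.
Among Reyes, Delgado, Harlow, Romero, Farouk, Greco and Brennan, by date of appointment to the Order (later first): Reyes (23 Jun 2010) before Delgado, Harlow and Romero (14 Nov 2009) before Farouk (13 May 2007) before Greco (2 Sep 2004) before Brennan (2 Apr 2003).
Among Delgado, Harlow and Romero, alphabetically by surname: Delgado before Harlow before Romero.
Order: Drummond, Whitfield, Reyes, Delgado, Harlow, Romero, Farouk, Greco, Brennan.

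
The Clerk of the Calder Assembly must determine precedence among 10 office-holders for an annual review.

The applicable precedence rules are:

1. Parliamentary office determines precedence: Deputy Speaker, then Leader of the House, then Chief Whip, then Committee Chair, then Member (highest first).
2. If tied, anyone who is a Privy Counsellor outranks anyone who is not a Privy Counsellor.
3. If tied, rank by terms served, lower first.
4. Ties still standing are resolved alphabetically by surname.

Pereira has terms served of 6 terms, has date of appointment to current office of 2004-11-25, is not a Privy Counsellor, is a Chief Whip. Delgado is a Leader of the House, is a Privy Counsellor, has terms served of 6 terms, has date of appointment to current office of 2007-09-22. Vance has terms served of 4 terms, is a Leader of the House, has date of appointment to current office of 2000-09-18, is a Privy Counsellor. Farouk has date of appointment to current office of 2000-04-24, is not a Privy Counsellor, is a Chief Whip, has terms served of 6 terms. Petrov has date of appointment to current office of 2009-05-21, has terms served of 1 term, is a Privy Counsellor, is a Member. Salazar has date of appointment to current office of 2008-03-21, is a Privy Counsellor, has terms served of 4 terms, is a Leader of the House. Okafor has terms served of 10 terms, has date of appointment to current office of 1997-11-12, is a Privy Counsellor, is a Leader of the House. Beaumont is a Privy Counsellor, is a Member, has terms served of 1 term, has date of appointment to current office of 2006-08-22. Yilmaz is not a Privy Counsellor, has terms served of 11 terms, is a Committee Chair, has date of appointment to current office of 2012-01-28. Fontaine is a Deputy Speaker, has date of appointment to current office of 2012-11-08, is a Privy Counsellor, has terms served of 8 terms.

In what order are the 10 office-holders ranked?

By parliamentary office: Fontaine (Deputy Speaker); then Salazar, Vance, Delgado and Okafor (Leader of the House); then Farouk and Pereira (Chief Whip); then Yilmaz (Committee Chair); then Beaumont and Petrov (Member).
Salazar, Vance, Delgado and Okafor are each a Privy Counsellor, so the next rule applies.
Among Salazar, Vance, Delgado and Okafor, by terms served (lower first): Salazar and Vance (4 terms) before Delgado (6 terms) before Okafor (10 terms).
Among Salazar and Vance, alphabetically by surname: Salazar before Vance.
Farouk and Pereira are each not a Privy Counsellor, so the next rule applies.
Farouk and Pereira both have terms served 6 terms, so the next rule applies.
Among Farouk and Pereira, alphabetically by surname: Farouk before Pereira.
Beaumont and Petrov are each a Privy Counsellor, so the next rule applies.
Beaumont and Petrov both have terms served 1 term, so the next rule applies.
Among Beaumont and Petrov, alphabetically by surname: Beaumont before Petrov.
Full order: Fontaine, Salazar, Vance, Delgado, Okafor, Farouk, Pereira, Yilmaz, Beaumont, Petrov.

Fontaine, Salazar, Vance, Delgado, Okafor, Farouk, Pereira, Yilmaz, Beaumont, Petrov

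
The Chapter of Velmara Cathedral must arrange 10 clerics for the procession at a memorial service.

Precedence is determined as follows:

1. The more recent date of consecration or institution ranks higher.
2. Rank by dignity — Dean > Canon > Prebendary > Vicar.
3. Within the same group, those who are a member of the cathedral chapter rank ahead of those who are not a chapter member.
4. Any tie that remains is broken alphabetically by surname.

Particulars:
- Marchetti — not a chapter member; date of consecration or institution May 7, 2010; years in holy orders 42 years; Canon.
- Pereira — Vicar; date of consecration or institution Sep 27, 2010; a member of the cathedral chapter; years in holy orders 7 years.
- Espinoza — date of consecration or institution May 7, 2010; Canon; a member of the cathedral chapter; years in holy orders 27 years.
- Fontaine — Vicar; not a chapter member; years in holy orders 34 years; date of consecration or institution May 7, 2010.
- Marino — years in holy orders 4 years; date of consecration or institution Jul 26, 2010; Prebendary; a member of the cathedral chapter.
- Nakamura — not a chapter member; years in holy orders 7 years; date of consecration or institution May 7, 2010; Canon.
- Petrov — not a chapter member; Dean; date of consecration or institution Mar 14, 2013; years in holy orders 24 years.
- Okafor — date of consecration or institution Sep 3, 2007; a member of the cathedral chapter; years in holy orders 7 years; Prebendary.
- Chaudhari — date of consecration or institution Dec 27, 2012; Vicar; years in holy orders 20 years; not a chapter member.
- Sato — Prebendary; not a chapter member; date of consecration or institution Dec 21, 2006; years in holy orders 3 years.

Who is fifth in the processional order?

By date of consecration or institution (later first): Petrov (Mar 14, 2013); then Chaudhari (Dec 27, 2012); then Pereira (Sep 27, 2010); then Marino (Jul 26, 2010); then Espinoza, Marchetti, Nakamura and Fontaine (each May 7, 2010); then Okafor (Sep 3, 2007); then Sato (Dec 21, 2006).
Among Espinoza, Marchetti, Nakamura and Fontaine, by dignity: Espinoza, Marchetti and Nakamura (Canon) before Fontaine (Vicar).
Among Espinoza, Marchetti and Nakamura, a member of the cathedral chapter before not a chapter member: Espinoza (a member of the cathedral chapter) before Marchetti and Nakamura (not a chapter member).
Among Marchetti and Nakamura, alphabetically by surname: Marchetti before Nakamura.
Order: Petrov, Chaudhari, Pereira, Marino, Espinoza, Marchetti, Nakamura, Fontaine, Okafor, Sato.

Espinoza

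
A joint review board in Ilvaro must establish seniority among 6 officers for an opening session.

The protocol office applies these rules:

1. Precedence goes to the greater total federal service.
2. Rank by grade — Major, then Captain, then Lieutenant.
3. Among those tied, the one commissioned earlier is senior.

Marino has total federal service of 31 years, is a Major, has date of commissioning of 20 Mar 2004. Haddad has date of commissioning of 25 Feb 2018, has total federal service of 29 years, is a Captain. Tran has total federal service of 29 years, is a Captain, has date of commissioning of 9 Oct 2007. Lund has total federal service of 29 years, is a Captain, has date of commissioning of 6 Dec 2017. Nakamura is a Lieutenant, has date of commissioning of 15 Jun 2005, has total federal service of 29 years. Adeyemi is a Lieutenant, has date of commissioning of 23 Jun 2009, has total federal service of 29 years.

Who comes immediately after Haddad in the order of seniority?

Nakamura

By total federal service (higher first): Marino (31 years); then Tran, Lund, Haddad, Nakamura and Adeyemi (each 29 years).
Among Tran, Lund, Haddad, Nakamura and Adeyemi, by grade: Tran, Lund and Haddad (Captain) before Nakamura and Adeyemi (Lieutenant).
Among Tran, Lund and Haddad, by date of commissioning (earlier first): Tran (9 Oct 2007) before Lund (6 Dec 2017) before Haddad (25 Feb 2018).
Among Nakamura and Adeyemi, by date of commissioning (earlier first): Nakamura (15 Jun 2005) before Adeyemi (23 Jun 2009).
Order: Marino, Tran, Lund, Haddad, Nakamura, Adeyemi.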